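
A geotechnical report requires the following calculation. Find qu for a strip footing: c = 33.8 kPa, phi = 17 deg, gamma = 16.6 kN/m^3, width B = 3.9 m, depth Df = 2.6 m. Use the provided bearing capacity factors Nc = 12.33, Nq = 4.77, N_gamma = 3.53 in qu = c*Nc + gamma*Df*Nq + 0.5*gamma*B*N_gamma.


Compute qu = c*Nc + gamma*Df*Nq + 0.5*gamma*B*N_gamma
Term 1: 33.8 * 12.33 = 416.754
Term 2: 16.6 * 2.6 * 4.77 = 205.8732
Term 3: 0.5 * 16.6 * 3.9 * 3.53 = 114.2661
qu = 416.754 + 205.8732 + 114.2661
qu = 736.89 kPa


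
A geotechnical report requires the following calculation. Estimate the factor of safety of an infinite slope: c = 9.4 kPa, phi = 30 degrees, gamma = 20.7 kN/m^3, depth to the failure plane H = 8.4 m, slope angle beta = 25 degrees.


Using Fs = c / (gamma*H*sin(beta)*cos(beta)) + tan(phi)/tan(beta)
Cohesion contribution = 9.4 / (20.7*8.4*sin(25)*cos(25))
Cohesion contribution = 0.141141
Friction contribution = tan(30)/tan(25) = 1.23813
Fs = 0.141141 + 1.23813
Fs = 1.379


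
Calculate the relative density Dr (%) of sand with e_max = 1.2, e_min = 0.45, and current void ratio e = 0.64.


Using Dr = (e_max - e) / (e_max - e_min) * 100
e_max - e = 1.2 - 0.64 = 0.56
e_max - e_min = 1.2 - 0.45 = 0.75
Dr = 0.56 / 0.75 * 100
Dr = 74.67 %


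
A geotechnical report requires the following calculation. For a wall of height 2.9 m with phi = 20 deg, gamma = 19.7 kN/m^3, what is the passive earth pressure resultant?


Compute passive earth pressure coefficient:
Kp = tan^2(45 + phi/2) = tan^2(55.0) = 2.039607
Compute passive force:
Pp = 0.5 * Kp * gamma * H^2
Pp = 0.5 * 2.039607 * 19.7 * 2.9^2
Pp = 168.96 kN/m


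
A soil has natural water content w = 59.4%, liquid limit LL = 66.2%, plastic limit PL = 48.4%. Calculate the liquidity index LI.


Result: 0.618

Derivation:
First compute the plasticity index:
PI = LL - PL = 66.2 - 48.4 = 17.8
Then compute the liquidity index:
LI = (w - PL) / PI
LI = (59.4 - 48.4) / 17.8
LI = 0.618


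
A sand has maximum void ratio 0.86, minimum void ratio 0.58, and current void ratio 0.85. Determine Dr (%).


Using Dr = (e_max - e) / (e_max - e_min) * 100
e_max - e = 0.86 - 0.85 = 0.01
e_max - e_min = 0.86 - 0.58 = 0.28
Dr = 0.01 / 0.28 * 100
Dr = 3.57 %


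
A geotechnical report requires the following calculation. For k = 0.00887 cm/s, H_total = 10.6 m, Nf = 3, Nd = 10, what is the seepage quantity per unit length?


Convert k to m/s for unit consistency with H:
k = 0.00887 cm/s = 0.00887 / 100 m/s = 8.87e-05 m/s
Using q = k * H * Nf / Nd
Nf / Nd = 3 / 10 = 0.3
q = 8.87e-05 * 10.6 * 0.3
q = 0.0002821 m^3/s per m


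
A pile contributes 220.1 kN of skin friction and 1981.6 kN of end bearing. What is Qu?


Using Qu = Qf + Qb
Qu = 220.1 + 1981.6
Qu = 2201.7 kN


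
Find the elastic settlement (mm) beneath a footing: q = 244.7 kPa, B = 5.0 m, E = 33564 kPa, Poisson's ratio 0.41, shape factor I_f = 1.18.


Result: 35.784 mm

Derivation:
Using Se = q * B * (1 - nu^2) * I_f / E
1 - nu^2 = 1 - 0.41^2 = 0.8319
Se = 244.7 * 5.0 * 0.8319 * 1.18 / 33564
Se = 0.035784 m
Convert to mm: Se = 0.035784 * 1000 = 35.784 mm


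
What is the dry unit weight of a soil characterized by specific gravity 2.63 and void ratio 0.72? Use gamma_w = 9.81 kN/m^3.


Result: 15.0 kN/m^3

Derivation:
Using gamma_d = Gs * gamma_w / (1 + e)
gamma_d = 2.63 * 9.81 / (1 + 0.72)
gamma_d = 2.63 * 9.81 / 1.72
gamma_d = 15.0 kN/m^3


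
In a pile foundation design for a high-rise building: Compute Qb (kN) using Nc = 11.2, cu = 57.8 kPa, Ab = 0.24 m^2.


Result: 155.37 kN

Derivation:
Using Qb = Nc * cu * Ab
Qb = 11.2 * 57.8 * 0.24
Qb = 155.37 kN


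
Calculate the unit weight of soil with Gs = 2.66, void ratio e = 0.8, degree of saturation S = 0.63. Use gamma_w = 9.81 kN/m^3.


Using gamma = gamma_w * (Gs + S*e) / (1 + e)
Numerator: Gs + S*e = 2.66 + 0.63*0.8 = 3.164
Denominator: 1 + e = 1 + 0.8 = 1.8
gamma = 9.81 * 3.164 / 1.8
gamma = 17.244 kN/m^3


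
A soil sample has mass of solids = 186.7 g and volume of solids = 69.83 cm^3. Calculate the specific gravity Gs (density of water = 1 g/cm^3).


Using Gs = m_s / (V_s * rho_w)
Since rho_w = 1 g/cm^3:
Gs = 186.7 / 69.83
Gs = 2.674


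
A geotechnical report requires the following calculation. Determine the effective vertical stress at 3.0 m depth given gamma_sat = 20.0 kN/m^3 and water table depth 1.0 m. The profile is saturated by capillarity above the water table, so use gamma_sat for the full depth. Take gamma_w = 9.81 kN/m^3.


Result: 40.38 kPa

Derivation:
Total stress = gamma_sat * depth
sigma = 20.0 * 3.0 = 60.0 kPa
Pore water pressure u = gamma_w * (depth - d_wt)
u = 9.81 * (3.0 - 1.0) = 19.62 kPa
Effective stress = sigma - u
sigma' = 60.0 - 19.62 = 40.38 kPa


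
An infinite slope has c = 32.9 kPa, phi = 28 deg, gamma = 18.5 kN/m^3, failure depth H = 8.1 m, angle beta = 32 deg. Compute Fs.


Result: 1.339

Derivation:
Using Fs = c / (gamma*H*sin(beta)*cos(beta)) + tan(phi)/tan(beta)
Cohesion contribution = 32.9 / (18.5*8.1*sin(32)*cos(32))
Cohesion contribution = 0.48855
Friction contribution = tan(28)/tan(32) = 0.850913
Fs = 0.48855 + 0.850913
Fs = 1.339


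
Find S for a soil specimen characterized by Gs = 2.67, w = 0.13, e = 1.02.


Result: 0.3403

Derivation:
Using S = Gs * w / e
S = 2.67 * 0.13 / 1.02
S = 0.3403


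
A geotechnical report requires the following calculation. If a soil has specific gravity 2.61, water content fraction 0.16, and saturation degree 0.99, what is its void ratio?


Using the relation e = Gs * w / S
e = 2.61 * 0.16 / 0.99
e = 0.4218


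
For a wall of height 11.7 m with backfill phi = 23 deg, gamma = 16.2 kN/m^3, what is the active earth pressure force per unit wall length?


Result: 485.76 kN/m

Derivation:
Compute active earth pressure coefficient:
Ka = tan^2(45 - phi/2) = tan^2(33.5) = 0.438092
Compute active force:
Pa = 0.5 * Ka * gamma * H^2
Pa = 0.5 * 0.438092 * 16.2 * 11.7^2
Pa = 485.76 kN/m


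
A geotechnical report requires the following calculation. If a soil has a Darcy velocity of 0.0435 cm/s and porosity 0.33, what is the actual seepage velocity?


Using v_s = v_d / n
v_s = 0.0435 / 0.33
v_s = 0.13182 cm/s


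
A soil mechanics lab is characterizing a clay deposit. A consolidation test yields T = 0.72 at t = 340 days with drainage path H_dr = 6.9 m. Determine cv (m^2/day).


Using cv = T * H_dr^2 / t
H_dr^2 = 6.9^2 = 47.61
cv = 0.72 * 47.61 / 340
cv = 0.10082 m^2/day


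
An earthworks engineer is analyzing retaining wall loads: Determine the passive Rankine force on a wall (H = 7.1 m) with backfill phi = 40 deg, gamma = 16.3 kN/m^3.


Compute passive earth pressure coefficient:
Kp = tan^2(45 + phi/2) = tan^2(65.0) = 4.59891
Compute passive force:
Pp = 0.5 * Kp * gamma * H^2
Pp = 0.5 * 4.59891 * 16.3 * 7.1^2
Pp = 1889.42 kN/m


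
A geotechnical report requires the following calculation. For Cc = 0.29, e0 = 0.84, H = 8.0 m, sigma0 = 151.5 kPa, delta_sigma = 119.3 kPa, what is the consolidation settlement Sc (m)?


Using Sc = Cc * H / (1 + e0) * log10((sigma0 + delta_sigma) / sigma0)
Stress ratio = (151.5 + 119.3) / 151.5 = 1.78746
log10(1.78746) = 0.252236
Cc * H / (1 + e0) = 0.29 * 8.0 / (1 + 0.84) = 1.26087
Sc = 1.26087 * 0.252236
Sc = 0.318 m


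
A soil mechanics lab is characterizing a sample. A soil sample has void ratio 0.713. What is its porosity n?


Using the relation n = e / (1 + e)
n = 0.713 / (1 + 0.713)
n = 0.713 / 1.713
n = 0.4162


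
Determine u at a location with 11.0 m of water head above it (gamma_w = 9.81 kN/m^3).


Using u = gamma_w * h_w
u = 9.81 * 11.0
u = 107.91 kPa


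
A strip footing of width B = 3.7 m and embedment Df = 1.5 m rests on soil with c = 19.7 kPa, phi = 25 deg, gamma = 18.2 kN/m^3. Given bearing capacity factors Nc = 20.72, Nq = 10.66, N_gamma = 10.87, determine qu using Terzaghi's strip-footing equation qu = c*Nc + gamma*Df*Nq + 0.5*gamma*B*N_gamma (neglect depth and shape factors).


Result: 1065.19 kPa

Derivation:
Compute qu = c*Nc + gamma*Df*Nq + 0.5*gamma*B*N_gamma
Term 1: 19.7 * 20.72 = 408.184
Term 2: 18.2 * 1.5 * 10.66 = 291.018
Term 3: 0.5 * 18.2 * 3.7 * 10.87 = 365.9929
qu = 408.184 + 291.018 + 365.9929
qu = 1065.19 kPa


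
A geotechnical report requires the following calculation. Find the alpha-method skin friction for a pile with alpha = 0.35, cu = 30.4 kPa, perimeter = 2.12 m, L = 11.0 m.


Result: 248.12 kN

Derivation:
Using Qs = alpha * cu * perimeter * L
Qs = 0.35 * 30.4 * 2.12 * 11.0
Qs = 248.12 kN


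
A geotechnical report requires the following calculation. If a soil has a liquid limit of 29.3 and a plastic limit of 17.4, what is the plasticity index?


Using PI = LL - PL
PI = 29.3 - 17.4
PI = 11.9


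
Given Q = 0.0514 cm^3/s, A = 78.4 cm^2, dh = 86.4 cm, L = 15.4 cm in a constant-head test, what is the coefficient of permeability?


Compute hydraulic gradient:
i = dh / L = 86.4 / 15.4 = 5.61039
Then apply Darcy's law:
k = Q / (A * i)
k = 0.0514 / (78.4 * 5.61039)
k = 0.0514 / 439.855
k = 0.000117 cm/s


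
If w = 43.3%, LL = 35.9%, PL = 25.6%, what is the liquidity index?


Result: 1.718

Derivation:
First compute the plasticity index:
PI = LL - PL = 35.9 - 25.6 = 10.3
Then compute the liquidity index:
LI = (w - PL) / PI
LI = (43.3 - 25.6) / 10.3
LI = 1.718


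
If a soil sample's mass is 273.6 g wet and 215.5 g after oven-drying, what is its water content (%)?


Result: 26.96 %

Derivation:
Using w = (m_wet - m_dry) / m_dry * 100
m_wet - m_dry = 273.6 - 215.5 = 58.1 g
w = 58.1 / 215.5 * 100
w = 26.96 %


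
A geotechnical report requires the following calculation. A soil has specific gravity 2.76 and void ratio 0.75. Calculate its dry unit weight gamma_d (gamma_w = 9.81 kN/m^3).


Result: 15.472 kN/m^3

Derivation:
Using gamma_d = Gs * gamma_w / (1 + e)
gamma_d = 2.76 * 9.81 / (1 + 0.75)
gamma_d = 2.76 * 9.81 / 1.75
gamma_d = 15.472 kN/m^3


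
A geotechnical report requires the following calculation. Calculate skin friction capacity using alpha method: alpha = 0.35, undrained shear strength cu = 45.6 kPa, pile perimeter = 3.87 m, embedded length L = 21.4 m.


Using Qs = alpha * cu * perimeter * L
Qs = 0.35 * 45.6 * 3.87 * 21.4
Qs = 1321.78 kN


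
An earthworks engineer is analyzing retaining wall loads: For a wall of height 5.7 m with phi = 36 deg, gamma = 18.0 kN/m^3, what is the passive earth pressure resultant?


Compute passive earth pressure coefficient:
Kp = tan^2(45 + phi/2) = tan^2(63.0) = 3.85184
Compute passive force:
Pp = 0.5 * Kp * gamma * H^2
Pp = 0.5 * 3.85184 * 18.0 * 5.7^2
Pp = 1126.32 kN/m


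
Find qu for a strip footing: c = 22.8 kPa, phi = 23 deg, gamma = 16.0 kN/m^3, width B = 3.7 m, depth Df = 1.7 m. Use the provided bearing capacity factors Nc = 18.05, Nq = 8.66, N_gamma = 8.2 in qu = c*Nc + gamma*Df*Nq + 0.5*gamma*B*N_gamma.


Compute qu = c*Nc + gamma*Df*Nq + 0.5*gamma*B*N_gamma
Term 1: 22.8 * 18.05 = 411.54
Term 2: 16.0 * 1.7 * 8.66 = 235.552
Term 3: 0.5 * 16.0 * 3.7 * 8.2 = 242.72
qu = 411.54 + 235.552 + 242.72
qu = 889.81 kPa


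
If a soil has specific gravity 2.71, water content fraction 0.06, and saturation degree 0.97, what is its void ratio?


Using the relation e = Gs * w / S
e = 2.71 * 0.06 / 0.97
e = 0.1676


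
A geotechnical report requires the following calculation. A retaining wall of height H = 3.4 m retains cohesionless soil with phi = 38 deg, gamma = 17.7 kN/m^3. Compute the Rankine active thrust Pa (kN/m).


Result: 24.34 kN/m

Derivation:
Compute active earth pressure coefficient:
Ka = tan^2(45 - phi/2) = tan^2(26.0) = 0.237883
Compute active force:
Pa = 0.5 * Ka * gamma * H^2
Pa = 0.5 * 0.237883 * 17.7 * 3.4^2
Pa = 24.34 kN/m


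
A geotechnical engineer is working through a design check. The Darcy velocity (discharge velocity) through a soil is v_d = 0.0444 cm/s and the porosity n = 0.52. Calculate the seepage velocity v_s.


Using v_s = v_d / n
v_s = 0.0444 / 0.52
v_s = 0.08538 cm/s


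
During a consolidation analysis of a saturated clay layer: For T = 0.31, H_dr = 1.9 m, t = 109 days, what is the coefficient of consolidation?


Result: 0.01027 m^2/day

Derivation:
Using cv = T * H_dr^2 / t
H_dr^2 = 1.9^2 = 3.61
cv = 0.31 * 3.61 / 109
cv = 0.01027 m^2/day


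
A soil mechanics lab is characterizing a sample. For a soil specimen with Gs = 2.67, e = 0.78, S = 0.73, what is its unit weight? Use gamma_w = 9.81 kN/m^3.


Using gamma = gamma_w * (Gs + S*e) / (1 + e)
Numerator: Gs + S*e = 2.67 + 0.73*0.78 = 3.2394
Denominator: 1 + e = 1 + 0.78 = 1.78
gamma = 9.81 * 3.2394 / 1.78
gamma = 17.853 kN/m^3


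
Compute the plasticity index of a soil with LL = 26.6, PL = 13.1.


Using PI = LL - PL
PI = 26.6 - 13.1
PI = 13.5


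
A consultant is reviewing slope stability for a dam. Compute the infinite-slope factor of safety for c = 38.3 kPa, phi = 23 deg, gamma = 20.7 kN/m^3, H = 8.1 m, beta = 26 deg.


Using Fs = c / (gamma*H*sin(beta)*cos(beta)) + tan(phi)/tan(beta)
Cohesion contribution = 38.3 / (20.7*8.1*sin(26)*cos(26))
Cohesion contribution = 0.579751
Friction contribution = tan(23)/tan(26) = 0.870302
Fs = 0.579751 + 0.870302
Fs = 1.45


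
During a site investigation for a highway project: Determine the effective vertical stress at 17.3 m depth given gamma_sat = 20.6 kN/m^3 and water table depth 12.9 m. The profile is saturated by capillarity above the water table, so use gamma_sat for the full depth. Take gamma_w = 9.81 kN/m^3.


Result: 313.22 kPa

Derivation:
Total stress = gamma_sat * depth
sigma = 20.6 * 17.3 = 356.38 kPa
Pore water pressure u = gamma_w * (depth - d_wt)
u = 9.81 * (17.3 - 12.9) = 43.164 kPa
Effective stress = sigma - u
sigma' = 356.38 - 43.164 = 313.22 kPa


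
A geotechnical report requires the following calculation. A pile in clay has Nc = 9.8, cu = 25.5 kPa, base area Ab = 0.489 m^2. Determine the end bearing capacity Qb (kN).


Using Qb = Nc * cu * Ab
Qb = 9.8 * 25.5 * 0.489
Qb = 122.2 kN


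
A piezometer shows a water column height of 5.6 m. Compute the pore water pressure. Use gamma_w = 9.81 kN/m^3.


Using u = gamma_w * h_w
u = 9.81 * 5.6
u = 54.94 kPa


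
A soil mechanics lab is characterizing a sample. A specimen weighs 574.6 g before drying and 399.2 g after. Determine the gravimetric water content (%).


Result: 43.94 %

Derivation:
Using w = (m_wet - m_dry) / m_dry * 100
m_wet - m_dry = 574.6 - 399.2 = 175.4 g
w = 175.4 / 399.2 * 100
w = 43.94 %


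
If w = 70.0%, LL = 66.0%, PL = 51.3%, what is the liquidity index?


First compute the plasticity index:
PI = LL - PL = 66.0 - 51.3 = 14.7
Then compute the liquidity index:
LI = (w - PL) / PI
LI = (70.0 - 51.3) / 14.7
LI = 1.272


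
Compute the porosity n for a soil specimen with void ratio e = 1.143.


Using the relation n = e / (1 + e)
n = 1.143 / (1 + 1.143)
n = 1.143 / 2.143
n = 0.5334


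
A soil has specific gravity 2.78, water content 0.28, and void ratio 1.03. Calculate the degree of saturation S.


Using S = Gs * w / e
S = 2.78 * 0.28 / 1.03
S = 0.7557


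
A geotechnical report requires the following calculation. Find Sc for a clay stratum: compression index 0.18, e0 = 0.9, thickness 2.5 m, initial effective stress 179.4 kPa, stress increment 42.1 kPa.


Using Sc = Cc * H / (1 + e0) * log10((sigma0 + delta_sigma) / sigma0)
Stress ratio = (179.4 + 42.1) / 179.4 = 1.23467
log10(1.23467) = 0.0915513
Cc * H / (1 + e0) = 0.18 * 2.5 / (1 + 0.9) = 0.236842
Sc = 0.236842 * 0.0915513
Sc = 0.0217 m


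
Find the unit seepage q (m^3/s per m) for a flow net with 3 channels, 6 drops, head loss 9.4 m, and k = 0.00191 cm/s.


Result: 8.977e-05 m^3/s per m

Derivation:
Convert k to m/s for unit consistency with H:
k = 0.00191 cm/s = 0.00191 / 100 m/s = 1.91e-05 m/s
Using q = k * H * Nf / Nd
Nf / Nd = 3 / 6 = 0.5
q = 1.91e-05 * 9.4 * 0.5
q = 8.977e-05 m^3/s per m


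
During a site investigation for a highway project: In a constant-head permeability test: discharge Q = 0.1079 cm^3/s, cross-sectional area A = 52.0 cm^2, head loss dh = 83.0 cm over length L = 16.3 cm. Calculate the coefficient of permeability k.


Compute hydraulic gradient:
i = dh / L = 83.0 / 16.3 = 5.09202
Then apply Darcy's law:
k = Q / (A * i)
k = 0.1079 / (52.0 * 5.09202)
k = 0.1079 / 264.785
k = 0.000407 cm/s


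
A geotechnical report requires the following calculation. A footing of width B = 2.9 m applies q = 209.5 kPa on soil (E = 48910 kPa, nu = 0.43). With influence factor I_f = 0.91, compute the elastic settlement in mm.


Using Se = q * B * (1 - nu^2) * I_f / E
1 - nu^2 = 1 - 0.43^2 = 0.8151
Se = 209.5 * 2.9 * 0.8151 * 0.91 / 48910
Se = 0.009214 m
Convert to mm: Se = 0.009214 * 1000 = 9.214 mm


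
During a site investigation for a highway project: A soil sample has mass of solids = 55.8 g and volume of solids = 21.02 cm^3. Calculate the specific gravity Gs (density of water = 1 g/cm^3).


Using Gs = m_s / (V_s * rho_w)
Since rho_w = 1 g/cm^3:
Gs = 55.8 / 21.02
Gs = 2.655


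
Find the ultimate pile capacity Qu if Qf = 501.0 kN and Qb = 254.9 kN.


Using Qu = Qf + Qb
Qu = 501.0 + 254.9
Qu = 755.9 kN


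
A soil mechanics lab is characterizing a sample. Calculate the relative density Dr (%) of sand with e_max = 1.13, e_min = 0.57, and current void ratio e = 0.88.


Result: 44.64 %

Derivation:
Using Dr = (e_max - e) / (e_max - e_min) * 100
e_max - e = 1.13 - 0.88 = 0.25
e_max - e_min = 1.13 - 0.57 = 0.56
Dr = 0.25 / 0.56 * 100
Dr = 44.64 %


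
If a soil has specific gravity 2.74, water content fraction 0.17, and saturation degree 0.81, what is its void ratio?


Using the relation e = Gs * w / S
e = 2.74 * 0.17 / 0.81
e = 0.5751


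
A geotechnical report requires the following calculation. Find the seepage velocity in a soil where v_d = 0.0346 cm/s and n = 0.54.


Result: 0.06407 cm/s

Derivation:
Using v_s = v_d / n
v_s = 0.0346 / 0.54
v_s = 0.06407 cm/s


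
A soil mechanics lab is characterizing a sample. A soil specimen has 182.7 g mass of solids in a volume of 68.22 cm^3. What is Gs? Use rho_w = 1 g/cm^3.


Result: 2.678

Derivation:
Using Gs = m_s / (V_s * rho_w)
Since rho_w = 1 g/cm^3:
Gs = 182.7 / 68.22
Gs = 2.678


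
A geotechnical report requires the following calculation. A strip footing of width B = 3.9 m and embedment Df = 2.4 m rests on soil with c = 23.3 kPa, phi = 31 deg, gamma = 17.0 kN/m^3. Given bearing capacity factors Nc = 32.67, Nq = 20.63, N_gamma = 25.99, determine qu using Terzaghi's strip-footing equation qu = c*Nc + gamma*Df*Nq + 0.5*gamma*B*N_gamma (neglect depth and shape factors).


Result: 2464.48 kPa

Derivation:
Compute qu = c*Nc + gamma*Df*Nq + 0.5*gamma*B*N_gamma
Term 1: 23.3 * 32.67 = 761.211
Term 2: 17.0 * 2.4 * 20.63 = 841.704
Term 3: 0.5 * 17.0 * 3.9 * 25.99 = 861.5685
qu = 761.211 + 841.704 + 861.5685
qu = 2464.48 kPa


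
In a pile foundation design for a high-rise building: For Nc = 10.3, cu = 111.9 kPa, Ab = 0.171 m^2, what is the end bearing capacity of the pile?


Using Qb = Nc * cu * Ab
Qb = 10.3 * 111.9 * 0.171
Qb = 197.09 kN


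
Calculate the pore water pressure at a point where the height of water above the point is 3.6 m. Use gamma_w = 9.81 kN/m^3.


Using u = gamma_w * h_w
u = 9.81 * 3.6
u = 35.32 kPa


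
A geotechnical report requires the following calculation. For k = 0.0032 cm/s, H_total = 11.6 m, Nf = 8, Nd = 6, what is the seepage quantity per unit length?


Convert k to m/s for unit consistency with H:
k = 0.0032 cm/s = 0.0032 / 100 m/s = 3.2e-05 m/s
Using q = k * H * Nf / Nd
Nf / Nd = 8 / 6 = 1.3333
q = 3.2e-05 * 11.6 * 1.3333
q = 0.0004949 m^3/s per m


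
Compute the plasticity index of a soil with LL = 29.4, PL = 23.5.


Using PI = LL - PL
PI = 29.4 - 23.5
PI = 5.9


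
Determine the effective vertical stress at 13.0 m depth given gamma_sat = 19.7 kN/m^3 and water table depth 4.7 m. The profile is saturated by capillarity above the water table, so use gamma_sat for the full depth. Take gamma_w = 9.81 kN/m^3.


Result: 174.68 kPa

Derivation:
Total stress = gamma_sat * depth
sigma = 19.7 * 13.0 = 256.1 kPa
Pore water pressure u = gamma_w * (depth - d_wt)
u = 9.81 * (13.0 - 4.7) = 81.423 kPa
Effective stress = sigma - u
sigma' = 256.1 - 81.423 = 174.68 kPa


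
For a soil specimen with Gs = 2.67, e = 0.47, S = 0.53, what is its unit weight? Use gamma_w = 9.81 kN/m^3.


Using gamma = gamma_w * (Gs + S*e) / (1 + e)
Numerator: Gs + S*e = 2.67 + 0.53*0.47 = 2.9191
Denominator: 1 + e = 1 + 0.47 = 1.47
gamma = 9.81 * 2.9191 / 1.47
gamma = 19.481 kN/m^3


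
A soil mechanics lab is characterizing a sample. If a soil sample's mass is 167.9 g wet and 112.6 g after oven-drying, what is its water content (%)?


Using w = (m_wet - m_dry) / m_dry * 100
m_wet - m_dry = 167.9 - 112.6 = 55.3 g
w = 55.3 / 112.6 * 100
w = 49.11 %


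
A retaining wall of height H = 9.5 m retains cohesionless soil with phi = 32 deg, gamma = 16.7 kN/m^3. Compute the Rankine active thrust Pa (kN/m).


Compute active earth pressure coefficient:
Ka = tan^2(45 - phi/2) = tan^2(29.0) = 0.307259
Compute active force:
Pa = 0.5 * Ka * gamma * H^2
Pa = 0.5 * 0.307259 * 16.7 * 9.5^2
Pa = 231.55 kN/m


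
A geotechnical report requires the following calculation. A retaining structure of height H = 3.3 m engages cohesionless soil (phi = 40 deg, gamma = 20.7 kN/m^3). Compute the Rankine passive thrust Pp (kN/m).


Compute passive earth pressure coefficient:
Kp = tan^2(45 + phi/2) = tan^2(65.0) = 4.59891
Compute passive force:
Pp = 0.5 * Kp * gamma * H^2
Pp = 0.5 * 4.59891 * 20.7 * 3.3^2
Pp = 518.35 kN/m


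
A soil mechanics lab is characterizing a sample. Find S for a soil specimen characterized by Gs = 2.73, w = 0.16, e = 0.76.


Using S = Gs * w / e
S = 2.73 * 0.16 / 0.76
S = 0.5747


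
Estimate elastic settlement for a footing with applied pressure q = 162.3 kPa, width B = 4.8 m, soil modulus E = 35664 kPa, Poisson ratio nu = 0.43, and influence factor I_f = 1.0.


Result: 17.805 mm

Derivation:
Using Se = q * B * (1 - nu^2) * I_f / E
1 - nu^2 = 1 - 0.43^2 = 0.8151
Se = 162.3 * 4.8 * 0.8151 * 1.0 / 35664
Se = 0.017805 m
Convert to mm: Se = 0.017805 * 1000 = 17.805 mm


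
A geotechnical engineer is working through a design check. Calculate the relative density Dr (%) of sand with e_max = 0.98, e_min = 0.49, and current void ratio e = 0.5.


Using Dr = (e_max - e) / (e_max - e_min) * 100
e_max - e = 0.98 - 0.5 = 0.48
e_max - e_min = 0.98 - 0.49 = 0.49
Dr = 0.48 / 0.49 * 100
Dr = 97.96 %


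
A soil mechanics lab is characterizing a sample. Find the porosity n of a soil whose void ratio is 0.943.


Using the relation n = e / (1 + e)
n = 0.943 / (1 + 0.943)
n = 0.943 / 1.943
n = 0.4853


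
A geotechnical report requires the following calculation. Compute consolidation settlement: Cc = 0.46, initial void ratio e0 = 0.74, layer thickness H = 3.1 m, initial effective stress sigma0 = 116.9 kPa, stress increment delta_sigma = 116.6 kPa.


Using Sc = Cc * H / (1 + e0) * log10((sigma0 + delta_sigma) / sigma0)
Stress ratio = (116.9 + 116.6) / 116.9 = 1.99743
log10(1.99743) = 0.300472
Cc * H / (1 + e0) = 0.46 * 3.1 / (1 + 0.74) = 0.81954
Sc = 0.81954 * 0.300472
Sc = 0.2462 m


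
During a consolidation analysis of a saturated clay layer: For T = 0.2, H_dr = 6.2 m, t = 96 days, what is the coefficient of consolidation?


Result: 0.08008 m^2/day

Derivation:
Using cv = T * H_dr^2 / t
H_dr^2 = 6.2^2 = 38.44
cv = 0.2 * 38.44 / 96
cv = 0.08008 m^2/day


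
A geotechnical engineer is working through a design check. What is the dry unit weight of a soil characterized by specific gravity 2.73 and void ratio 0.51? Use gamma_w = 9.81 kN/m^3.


Using gamma_d = Gs * gamma_w / (1 + e)
gamma_d = 2.73 * 9.81 / (1 + 0.51)
gamma_d = 2.73 * 9.81 / 1.51
gamma_d = 17.736 kN/m^3


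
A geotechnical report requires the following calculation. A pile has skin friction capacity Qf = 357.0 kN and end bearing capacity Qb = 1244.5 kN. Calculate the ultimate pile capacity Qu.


Result: 1601.5 kN

Derivation:
Using Qu = Qf + Qb
Qu = 357.0 + 1244.5
Qu = 1601.5 kN


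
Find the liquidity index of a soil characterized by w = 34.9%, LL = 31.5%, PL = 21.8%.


Result: 1.351

Derivation:
First compute the plasticity index:
PI = LL - PL = 31.5 - 21.8 = 9.7
Then compute the liquidity index:
LI = (w - PL) / PI
LI = (34.9 - 21.8) / 9.7
LI = 1.351


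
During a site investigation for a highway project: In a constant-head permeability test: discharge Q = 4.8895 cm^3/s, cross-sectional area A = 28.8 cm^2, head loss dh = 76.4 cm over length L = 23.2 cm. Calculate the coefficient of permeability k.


Result: 0.051555 cm/s

Derivation:
Compute hydraulic gradient:
i = dh / L = 76.4 / 23.2 = 3.2931
Then apply Darcy's law:
k = Q / (A * i)
k = 4.8895 / (28.8 * 3.2931)
k = 4.8895 / 94.8414
k = 0.051555 cm/s


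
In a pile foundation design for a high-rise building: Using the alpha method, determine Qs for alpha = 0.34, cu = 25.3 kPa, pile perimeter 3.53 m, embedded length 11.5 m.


Using Qs = alpha * cu * perimeter * L
Qs = 0.34 * 25.3 * 3.53 * 11.5
Qs = 349.2 kN


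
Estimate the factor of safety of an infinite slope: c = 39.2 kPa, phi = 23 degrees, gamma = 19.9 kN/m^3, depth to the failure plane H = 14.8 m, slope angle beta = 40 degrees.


Result: 0.776

Derivation:
Using Fs = c / (gamma*H*sin(beta)*cos(beta)) + tan(phi)/tan(beta)
Cohesion contribution = 39.2 / (19.9*14.8*sin(40)*cos(40))
Cohesion contribution = 0.270302
Friction contribution = tan(23)/tan(40) = 0.505869
Fs = 0.270302 + 0.505869
Fs = 0.776


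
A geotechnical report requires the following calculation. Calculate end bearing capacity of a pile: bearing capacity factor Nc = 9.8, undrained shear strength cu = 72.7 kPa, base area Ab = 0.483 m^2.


Using Qb = Nc * cu * Ab
Qb = 9.8 * 72.7 * 0.483
Qb = 344.12 kN


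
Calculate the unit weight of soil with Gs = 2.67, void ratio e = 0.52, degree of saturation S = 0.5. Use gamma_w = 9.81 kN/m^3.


Using gamma = gamma_w * (Gs + S*e) / (1 + e)
Numerator: Gs + S*e = 2.67 + 0.5*0.52 = 2.93
Denominator: 1 + e = 1 + 0.52 = 1.52
gamma = 9.81 * 2.93 / 1.52
gamma = 18.91 kN/m^3


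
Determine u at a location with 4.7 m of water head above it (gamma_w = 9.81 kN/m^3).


Result: 46.11 kPa

Derivation:
Using u = gamma_w * h_w
u = 9.81 * 4.7
u = 46.11 kPa


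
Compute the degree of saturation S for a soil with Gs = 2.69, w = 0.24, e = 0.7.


Result: 0.9223

Derivation:
Using S = Gs * w / e
S = 2.69 * 0.24 / 0.7
S = 0.9223


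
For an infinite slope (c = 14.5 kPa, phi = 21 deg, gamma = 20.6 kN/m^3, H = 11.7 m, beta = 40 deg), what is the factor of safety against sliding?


Using Fs = c / (gamma*H*sin(beta)*cos(beta)) + tan(phi)/tan(beta)
Cohesion contribution = 14.5 / (20.6*11.7*sin(40)*cos(40))
Cohesion contribution = 0.122178
Friction contribution = tan(21)/tan(40) = 0.457471
Fs = 0.122178 + 0.457471
Fs = 0.58


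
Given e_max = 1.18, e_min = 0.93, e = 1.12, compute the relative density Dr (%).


Result: 24.0 %

Derivation:
Using Dr = (e_max - e) / (e_max - e_min) * 100
e_max - e = 1.18 - 1.12 = 0.06
e_max - e_min = 1.18 - 0.93 = 0.25
Dr = 0.06 / 0.25 * 100
Dr = 24.0 %


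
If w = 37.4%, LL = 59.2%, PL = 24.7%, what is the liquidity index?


Result: 0.368

Derivation:
First compute the plasticity index:
PI = LL - PL = 59.2 - 24.7 = 34.5
Then compute the liquidity index:
LI = (w - PL) / PI
LI = (37.4 - 24.7) / 34.5
LI = 0.368


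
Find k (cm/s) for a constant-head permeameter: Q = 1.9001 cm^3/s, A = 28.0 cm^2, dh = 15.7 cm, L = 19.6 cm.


Compute hydraulic gradient:
i = dh / L = 15.7 / 19.6 = 0.80102
Then apply Darcy's law:
k = Q / (A * i)
k = 1.9001 / (28.0 * 0.80102)
k = 1.9001 / 22.4286
k = 0.084718 cm/s


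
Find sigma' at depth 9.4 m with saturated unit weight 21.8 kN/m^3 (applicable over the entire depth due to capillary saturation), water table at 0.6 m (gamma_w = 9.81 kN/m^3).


Result: 118.59 kPa

Derivation:
Total stress = gamma_sat * depth
sigma = 21.8 * 9.4 = 204.92 kPa
Pore water pressure u = gamma_w * (depth - d_wt)
u = 9.81 * (9.4 - 0.6) = 86.328 kPa
Effective stress = sigma - u
sigma' = 204.92 - 86.328 = 118.59 kPa


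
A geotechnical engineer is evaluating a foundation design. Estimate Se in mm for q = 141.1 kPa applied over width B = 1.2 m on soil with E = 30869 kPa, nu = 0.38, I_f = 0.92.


Result: 4.318 mm

Derivation:
Using Se = q * B * (1 - nu^2) * I_f / E
1 - nu^2 = 1 - 0.38^2 = 0.8556
Se = 141.1 * 1.2 * 0.8556 * 0.92 / 30869
Se = 0.004318 m
Convert to mm: Se = 0.004318 * 1000 = 4.318 mm


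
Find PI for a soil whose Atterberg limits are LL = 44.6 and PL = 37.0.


Result: 7.6

Derivation:
Using PI = LL - PL
PI = 44.6 - 37.0
PI = 7.6


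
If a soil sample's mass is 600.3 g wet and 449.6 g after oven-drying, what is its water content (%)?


Result: 33.52 %

Derivation:
Using w = (m_wet - m_dry) / m_dry * 100
m_wet - m_dry = 600.3 - 449.6 = 150.7 g
w = 150.7 / 449.6 * 100
w = 33.52 %


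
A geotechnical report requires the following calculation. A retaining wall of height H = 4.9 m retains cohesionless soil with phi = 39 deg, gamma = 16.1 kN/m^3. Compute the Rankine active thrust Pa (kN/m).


Compute active earth pressure coefficient:
Ka = tan^2(45 - phi/2) = tan^2(25.5) = 0.227506
Compute active force:
Pa = 0.5 * Ka * gamma * H^2
Pa = 0.5 * 0.227506 * 16.1 * 4.9^2
Pa = 43.97 kN/m


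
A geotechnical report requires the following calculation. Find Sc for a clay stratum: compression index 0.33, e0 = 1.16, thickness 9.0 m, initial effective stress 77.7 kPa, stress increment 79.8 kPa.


Result: 0.4219 m

Derivation:
Using Sc = Cc * H / (1 + e0) * log10((sigma0 + delta_sigma) / sigma0)
Stress ratio = (77.7 + 79.8) / 77.7 = 2.02703
log10(2.02703) = 0.30686
Cc * H / (1 + e0) = 0.33 * 9.0 / (1 + 1.16) = 1.375
Sc = 1.375 * 0.30686
Sc = 0.4219 m


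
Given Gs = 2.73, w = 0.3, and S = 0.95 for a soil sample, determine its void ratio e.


Using the relation e = Gs * w / S
e = 2.73 * 0.3 / 0.95
e = 0.8621


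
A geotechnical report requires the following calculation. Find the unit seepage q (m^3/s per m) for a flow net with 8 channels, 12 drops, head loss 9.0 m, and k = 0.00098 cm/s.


Result: 5.88e-05 m^3/s per m

Derivation:
Convert k to m/s for unit consistency with H:
k = 0.00098 cm/s = 0.00098 / 100 m/s = 9.8e-06 m/s
Using q = k * H * Nf / Nd
Nf / Nd = 8 / 12 = 0.6667
q = 9.8e-06 * 9.0 * 0.6667
q = 5.88e-05 m^3/s per m


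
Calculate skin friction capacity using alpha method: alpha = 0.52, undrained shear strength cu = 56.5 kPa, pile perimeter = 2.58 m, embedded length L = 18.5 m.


Using Qs = alpha * cu * perimeter * L
Qs = 0.52 * 56.5 * 2.58 * 18.5
Qs = 1402.31 kN


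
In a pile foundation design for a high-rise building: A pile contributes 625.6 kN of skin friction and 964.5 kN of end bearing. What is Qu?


Result: 1590.1 kN

Derivation:
Using Qu = Qf + Qb
Qu = 625.6 + 964.5
Qu = 1590.1 kN


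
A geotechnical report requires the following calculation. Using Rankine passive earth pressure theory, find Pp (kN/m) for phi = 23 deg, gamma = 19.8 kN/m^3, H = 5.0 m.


Compute passive earth pressure coefficient:
Kp = tan^2(45 + phi/2) = tan^2(56.5) = 2.282623
Compute passive force:
Pp = 0.5 * Kp * gamma * H^2
Pp = 0.5 * 2.282623 * 19.8 * 5.0^2
Pp = 564.95 kN/m


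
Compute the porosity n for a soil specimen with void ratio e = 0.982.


Using the relation n = e / (1 + e)
n = 0.982 / (1 + 0.982)
n = 0.982 / 1.982
n = 0.4955


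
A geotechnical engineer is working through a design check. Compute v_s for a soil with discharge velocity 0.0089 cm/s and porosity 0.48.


Result: 0.01854 cm/s

Derivation:
Using v_s = v_d / n
v_s = 0.0089 / 0.48
v_s = 0.01854 cm/s


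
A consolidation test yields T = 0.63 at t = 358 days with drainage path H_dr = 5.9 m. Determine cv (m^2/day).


Result: 0.06126 m^2/day

Derivation:
Using cv = T * H_dr^2 / t
H_dr^2 = 5.9^2 = 34.81
cv = 0.63 * 34.81 / 358
cv = 0.06126 m^2/day


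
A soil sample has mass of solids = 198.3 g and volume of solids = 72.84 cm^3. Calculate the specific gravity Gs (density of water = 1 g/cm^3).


Result: 2.722

Derivation:
Using Gs = m_s / (V_s * rho_w)
Since rho_w = 1 g/cm^3:
Gs = 198.3 / 72.84
Gs = 2.722


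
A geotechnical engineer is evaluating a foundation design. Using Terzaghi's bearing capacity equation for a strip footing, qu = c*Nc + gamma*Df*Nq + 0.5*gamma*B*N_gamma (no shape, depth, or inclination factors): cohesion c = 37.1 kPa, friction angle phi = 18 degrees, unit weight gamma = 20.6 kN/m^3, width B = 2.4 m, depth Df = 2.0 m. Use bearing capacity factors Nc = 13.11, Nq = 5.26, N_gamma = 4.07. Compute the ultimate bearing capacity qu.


Result: 803.7 kPa

Derivation:
Compute qu = c*Nc + gamma*Df*Nq + 0.5*gamma*B*N_gamma
Term 1: 37.1 * 13.11 = 486.381
Term 2: 20.6 * 2.0 * 5.26 = 216.712
Term 3: 0.5 * 20.6 * 2.4 * 4.07 = 100.6104
qu = 486.381 + 216.712 + 100.6104
qu = 803.7 kPa


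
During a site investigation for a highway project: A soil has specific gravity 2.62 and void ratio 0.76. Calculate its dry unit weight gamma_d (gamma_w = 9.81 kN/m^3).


Result: 14.604 kN/m^3

Derivation:
Using gamma_d = Gs * gamma_w / (1 + e)
gamma_d = 2.62 * 9.81 / (1 + 0.76)
gamma_d = 2.62 * 9.81 / 1.76
gamma_d = 14.604 kN/m^3


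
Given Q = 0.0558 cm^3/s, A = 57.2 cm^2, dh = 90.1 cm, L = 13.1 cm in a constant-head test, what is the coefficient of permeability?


Compute hydraulic gradient:
i = dh / L = 90.1 / 13.1 = 6.87786
Then apply Darcy's law:
k = Q / (A * i)
k = 0.0558 / (57.2 * 6.87786)
k = 0.0558 / 393.414
k = 0.000142 cm/s


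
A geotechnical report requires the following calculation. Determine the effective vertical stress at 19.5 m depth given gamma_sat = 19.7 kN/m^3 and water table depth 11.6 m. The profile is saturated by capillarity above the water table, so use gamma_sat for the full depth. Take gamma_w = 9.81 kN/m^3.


Total stress = gamma_sat * depth
sigma = 19.7 * 19.5 = 384.15 kPa
Pore water pressure u = gamma_w * (depth - d_wt)
u = 9.81 * (19.5 - 11.6) = 77.499 kPa
Effective stress = sigma - u
sigma' = 384.15 - 77.499 = 306.65 kPa


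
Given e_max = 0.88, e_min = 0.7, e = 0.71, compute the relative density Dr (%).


Using Dr = (e_max - e) / (e_max - e_min) * 100
e_max - e = 0.88 - 0.71 = 0.17
e_max - e_min = 0.88 - 0.7 = 0.18
Dr = 0.17 / 0.18 * 100
Dr = 94.44 %


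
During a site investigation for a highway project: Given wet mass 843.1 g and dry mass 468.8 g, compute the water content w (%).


Using w = (m_wet - m_dry) / m_dry * 100
m_wet - m_dry = 843.1 - 468.8 = 374.3 g
w = 374.3 / 468.8 * 100
w = 79.84 %


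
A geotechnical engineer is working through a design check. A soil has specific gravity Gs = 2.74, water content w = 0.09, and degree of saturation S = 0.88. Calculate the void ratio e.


Using the relation e = Gs * w / S
e = 2.74 * 0.09 / 0.88
e = 0.2802


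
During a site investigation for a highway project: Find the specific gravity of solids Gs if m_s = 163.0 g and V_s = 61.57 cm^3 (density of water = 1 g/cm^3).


Result: 2.647

Derivation:
Using Gs = m_s / (V_s * rho_w)
Since rho_w = 1 g/cm^3:
Gs = 163.0 / 61.57
Gs = 2.647


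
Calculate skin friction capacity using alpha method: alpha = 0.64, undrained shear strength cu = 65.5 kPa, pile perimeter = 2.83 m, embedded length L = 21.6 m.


Using Qs = alpha * cu * perimeter * L
Qs = 0.64 * 65.5 * 2.83 * 21.6
Qs = 2562.49 kN


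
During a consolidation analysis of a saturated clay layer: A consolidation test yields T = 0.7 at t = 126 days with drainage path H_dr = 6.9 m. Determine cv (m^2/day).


Result: 0.2645 m^2/day

Derivation:
Using cv = T * H_dr^2 / t
H_dr^2 = 6.9^2 = 47.61
cv = 0.7 * 47.61 / 126
cv = 0.2645 m^2/day


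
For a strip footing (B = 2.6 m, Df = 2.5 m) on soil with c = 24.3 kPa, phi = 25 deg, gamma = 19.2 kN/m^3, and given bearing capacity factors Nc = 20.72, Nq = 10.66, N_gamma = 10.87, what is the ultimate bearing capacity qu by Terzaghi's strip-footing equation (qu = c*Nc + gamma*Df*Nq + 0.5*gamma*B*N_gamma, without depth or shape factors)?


Compute qu = c*Nc + gamma*Df*Nq + 0.5*gamma*B*N_gamma
Term 1: 24.3 * 20.72 = 503.496
Term 2: 19.2 * 2.5 * 10.66 = 511.68
Term 3: 0.5 * 19.2 * 2.6 * 10.87 = 271.3152
qu = 503.496 + 511.68 + 271.3152
qu = 1286.49 kPa


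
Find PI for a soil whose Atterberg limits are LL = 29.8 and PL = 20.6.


Using PI = LL - PL
PI = 29.8 - 20.6
PI = 9.2


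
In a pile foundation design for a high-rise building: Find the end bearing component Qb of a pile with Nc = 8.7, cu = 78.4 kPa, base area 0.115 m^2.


Using Qb = Nc * cu * Ab
Qb = 8.7 * 78.4 * 0.115
Qb = 78.44 kN


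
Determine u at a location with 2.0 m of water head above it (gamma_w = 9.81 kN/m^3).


Using u = gamma_w * h_w
u = 9.81 * 2.0
u = 19.62 kPa


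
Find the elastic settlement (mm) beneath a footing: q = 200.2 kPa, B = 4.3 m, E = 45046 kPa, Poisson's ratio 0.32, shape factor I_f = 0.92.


Using Se = q * B * (1 - nu^2) * I_f / E
1 - nu^2 = 1 - 0.32^2 = 0.8976
Se = 200.2 * 4.3 * 0.8976 * 0.92 / 45046
Se = 0.015781 m
Convert to mm: Se = 0.015781 * 1000 = 15.781 mm


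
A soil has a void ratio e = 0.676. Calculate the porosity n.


Using the relation n = e / (1 + e)
n = 0.676 / (1 + 0.676)
n = 0.676 / 1.676
n = 0.4033


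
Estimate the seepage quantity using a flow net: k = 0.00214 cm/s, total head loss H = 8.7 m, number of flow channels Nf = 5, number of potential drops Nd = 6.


Convert k to m/s for unit consistency with H:
k = 0.00214 cm/s = 0.00214 / 100 m/s = 2.14e-05 m/s
Using q = k * H * Nf / Nd
Nf / Nd = 5 / 6 = 0.8333
q = 2.14e-05 * 8.7 * 0.8333
q = 0.0001551 m^3/s per m


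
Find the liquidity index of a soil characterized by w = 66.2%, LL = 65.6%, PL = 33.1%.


Result: 1.018

Derivation:
First compute the plasticity index:
PI = LL - PL = 65.6 - 33.1 = 32.5
Then compute the liquidity index:
LI = (w - PL) / PI
LI = (66.2 - 33.1) / 32.5
LI = 1.018


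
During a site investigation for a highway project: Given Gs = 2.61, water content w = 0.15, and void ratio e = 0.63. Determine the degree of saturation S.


Result: 0.6214

Derivation:
Using S = Gs * w / e
S = 2.61 * 0.15 / 0.63
S = 0.6214


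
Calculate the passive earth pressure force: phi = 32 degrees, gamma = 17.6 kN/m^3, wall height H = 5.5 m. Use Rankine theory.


Compute passive earth pressure coefficient:
Kp = tan^2(45 + phi/2) = tan^2(61.0) = 3.254588
Compute passive force:
Pp = 0.5 * Kp * gamma * H^2
Pp = 0.5 * 3.254588 * 17.6 * 5.5^2
Pp = 866.37 kN/m


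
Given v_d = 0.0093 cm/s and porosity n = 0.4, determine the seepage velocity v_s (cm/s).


Result: 0.02325 cm/s

Derivation:
Using v_s = v_d / n
v_s = 0.0093 / 0.4
v_s = 0.02325 cm/s


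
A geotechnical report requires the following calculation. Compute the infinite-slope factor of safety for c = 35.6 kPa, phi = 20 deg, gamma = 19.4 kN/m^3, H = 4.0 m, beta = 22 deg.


Using Fs = c / (gamma*H*sin(beta)*cos(beta)) + tan(phi)/tan(beta)
Cohesion contribution = 35.6 / (19.4*4.0*sin(22)*cos(22))
Cohesion contribution = 1.32083
Friction contribution = tan(20)/tan(22) = 0.900858
Fs = 1.32083 + 0.900858
Fs = 2.222


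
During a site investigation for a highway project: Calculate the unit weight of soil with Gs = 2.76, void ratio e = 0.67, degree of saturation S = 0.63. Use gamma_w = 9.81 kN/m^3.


Using gamma = gamma_w * (Gs + S*e) / (1 + e)
Numerator: Gs + S*e = 2.76 + 0.63*0.67 = 3.1821
Denominator: 1 + e = 1 + 0.67 = 1.67
gamma = 9.81 * 3.1821 / 1.67
gamma = 18.692 kN/m^3


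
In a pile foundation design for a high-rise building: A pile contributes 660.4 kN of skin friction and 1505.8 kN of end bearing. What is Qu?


Using Qu = Qf + Qb
Qu = 660.4 + 1505.8
Qu = 2166.2 kN


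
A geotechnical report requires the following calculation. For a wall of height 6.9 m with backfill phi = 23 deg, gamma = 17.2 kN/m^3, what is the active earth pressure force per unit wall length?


Result: 179.38 kN/m

Derivation:
Compute active earth pressure coefficient:
Ka = tan^2(45 - phi/2) = tan^2(33.5) = 0.438092
Compute active force:
Pa = 0.5 * Ka * gamma * H^2
Pa = 0.5 * 0.438092 * 17.2 * 6.9^2
Pa = 179.38 kN/m
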